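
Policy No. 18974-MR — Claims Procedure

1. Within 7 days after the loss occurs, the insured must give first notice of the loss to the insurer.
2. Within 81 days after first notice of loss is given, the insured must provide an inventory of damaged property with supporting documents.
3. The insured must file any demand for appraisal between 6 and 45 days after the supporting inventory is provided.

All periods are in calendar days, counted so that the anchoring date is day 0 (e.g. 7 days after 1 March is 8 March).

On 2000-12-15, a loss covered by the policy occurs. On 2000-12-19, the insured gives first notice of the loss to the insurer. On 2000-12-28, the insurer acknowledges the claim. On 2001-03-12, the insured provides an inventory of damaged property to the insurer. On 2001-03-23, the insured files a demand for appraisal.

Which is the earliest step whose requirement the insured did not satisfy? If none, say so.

Step 1: 7 days after 2000-12-15 (when the loss occurs) is 2000-12-22; completed 2000-12-19, before the deadline.
Step 2: 81 days after 2000-12-19 (when first notice of loss is given) is 2001-03-10; 2001-03-12 misses that deadline by 2 days.

Step 2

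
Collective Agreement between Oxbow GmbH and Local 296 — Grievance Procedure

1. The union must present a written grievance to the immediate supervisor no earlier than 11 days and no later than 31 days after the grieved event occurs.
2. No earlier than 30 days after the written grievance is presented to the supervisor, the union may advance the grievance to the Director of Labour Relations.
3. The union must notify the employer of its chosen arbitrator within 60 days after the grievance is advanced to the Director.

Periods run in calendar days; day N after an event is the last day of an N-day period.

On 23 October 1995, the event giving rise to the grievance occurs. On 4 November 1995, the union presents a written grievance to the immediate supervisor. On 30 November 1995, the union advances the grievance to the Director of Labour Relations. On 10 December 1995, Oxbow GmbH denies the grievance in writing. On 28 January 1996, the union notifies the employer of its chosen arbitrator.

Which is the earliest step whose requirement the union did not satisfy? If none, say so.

Step 2

Step 1 — 11 and 31 days from 23 October 1995 (when the grieved event occurs) are 3 November 1995 and 23 November 1995 respectively; 4 November 1995 falls inside that range.
Step 2 — must wait 30 days from 4 November 1995 (when the written grievance is presented to the supervisor), so not before 4 December 1995; acted on 30 November 1995, 4 days prematurely.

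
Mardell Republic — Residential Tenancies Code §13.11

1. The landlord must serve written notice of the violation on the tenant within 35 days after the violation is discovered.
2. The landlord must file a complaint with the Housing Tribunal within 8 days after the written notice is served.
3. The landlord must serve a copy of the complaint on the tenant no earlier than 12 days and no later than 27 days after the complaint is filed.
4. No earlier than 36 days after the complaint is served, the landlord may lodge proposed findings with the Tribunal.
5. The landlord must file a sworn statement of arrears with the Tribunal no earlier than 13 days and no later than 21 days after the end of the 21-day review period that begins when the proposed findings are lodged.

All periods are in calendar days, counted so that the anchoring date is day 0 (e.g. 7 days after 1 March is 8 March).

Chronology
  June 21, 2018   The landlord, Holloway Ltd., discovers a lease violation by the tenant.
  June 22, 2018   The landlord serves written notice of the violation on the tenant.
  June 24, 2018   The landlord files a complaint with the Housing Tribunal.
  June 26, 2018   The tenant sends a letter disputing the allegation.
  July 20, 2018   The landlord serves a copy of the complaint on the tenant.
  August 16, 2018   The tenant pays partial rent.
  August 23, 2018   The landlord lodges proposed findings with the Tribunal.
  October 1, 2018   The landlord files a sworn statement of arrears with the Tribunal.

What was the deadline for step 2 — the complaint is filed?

June 30, 2018

Step 2 runs from June 22, 2018, when the written notice is served. 8 days after June 22, 2018 is June 30, 2018.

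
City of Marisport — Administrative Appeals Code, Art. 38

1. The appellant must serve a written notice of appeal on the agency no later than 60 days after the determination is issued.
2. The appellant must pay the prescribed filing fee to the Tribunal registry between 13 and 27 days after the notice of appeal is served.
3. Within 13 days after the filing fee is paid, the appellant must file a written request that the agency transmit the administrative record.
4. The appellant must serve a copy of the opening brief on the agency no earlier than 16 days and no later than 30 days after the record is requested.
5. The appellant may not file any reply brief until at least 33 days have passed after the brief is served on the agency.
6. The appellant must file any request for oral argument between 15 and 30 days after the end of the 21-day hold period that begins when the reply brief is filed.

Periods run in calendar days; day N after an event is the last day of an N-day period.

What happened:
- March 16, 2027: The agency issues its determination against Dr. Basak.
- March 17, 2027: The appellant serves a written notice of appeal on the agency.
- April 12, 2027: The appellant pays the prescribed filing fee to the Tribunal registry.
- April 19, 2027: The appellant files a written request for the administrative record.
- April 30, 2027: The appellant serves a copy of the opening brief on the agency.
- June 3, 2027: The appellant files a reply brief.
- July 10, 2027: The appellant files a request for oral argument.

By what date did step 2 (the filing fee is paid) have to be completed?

Step 2 runs from March 17, 2027, when the notice of appeal is served. The window is 13–27 days after March 17, 2027; it closes on April 13, 2027.

April 13, 2027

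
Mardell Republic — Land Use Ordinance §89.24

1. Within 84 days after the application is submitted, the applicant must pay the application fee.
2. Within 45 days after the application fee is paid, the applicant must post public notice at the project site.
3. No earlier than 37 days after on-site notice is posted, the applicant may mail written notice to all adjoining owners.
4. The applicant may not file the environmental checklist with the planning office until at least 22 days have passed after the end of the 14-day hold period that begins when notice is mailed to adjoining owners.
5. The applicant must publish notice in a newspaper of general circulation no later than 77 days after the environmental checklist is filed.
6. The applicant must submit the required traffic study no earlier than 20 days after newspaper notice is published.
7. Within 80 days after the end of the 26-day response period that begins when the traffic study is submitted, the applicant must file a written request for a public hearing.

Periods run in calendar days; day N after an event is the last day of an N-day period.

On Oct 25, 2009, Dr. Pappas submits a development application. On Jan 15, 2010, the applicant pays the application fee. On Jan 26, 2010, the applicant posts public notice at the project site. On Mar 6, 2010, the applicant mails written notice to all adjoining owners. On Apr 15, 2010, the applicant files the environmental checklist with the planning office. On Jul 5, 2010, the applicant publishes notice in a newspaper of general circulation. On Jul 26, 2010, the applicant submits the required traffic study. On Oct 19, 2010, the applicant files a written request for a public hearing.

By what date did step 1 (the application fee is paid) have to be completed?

Step 1 runs from Oct 25, 2009, when the application is submitted. 84 days after Oct 25, 2009 is Jan 17, 2010.

Jan 17, 2010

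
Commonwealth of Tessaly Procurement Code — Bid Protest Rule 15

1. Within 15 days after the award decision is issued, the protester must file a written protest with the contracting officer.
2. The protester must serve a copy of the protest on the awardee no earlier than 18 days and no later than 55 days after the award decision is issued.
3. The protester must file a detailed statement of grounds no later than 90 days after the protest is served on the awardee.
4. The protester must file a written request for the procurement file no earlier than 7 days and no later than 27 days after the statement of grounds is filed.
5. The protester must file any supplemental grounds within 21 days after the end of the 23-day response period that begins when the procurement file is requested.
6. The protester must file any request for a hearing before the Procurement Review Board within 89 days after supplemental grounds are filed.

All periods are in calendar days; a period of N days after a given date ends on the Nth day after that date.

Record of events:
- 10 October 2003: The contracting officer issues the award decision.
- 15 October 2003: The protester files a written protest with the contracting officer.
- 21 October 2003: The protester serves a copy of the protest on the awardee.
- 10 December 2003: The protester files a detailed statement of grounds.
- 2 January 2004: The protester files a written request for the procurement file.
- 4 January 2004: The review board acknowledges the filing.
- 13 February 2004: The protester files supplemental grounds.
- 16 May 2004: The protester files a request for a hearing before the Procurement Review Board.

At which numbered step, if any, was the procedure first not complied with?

Step 2

Step 1: 15 days after 10 October 2003 (when the award decision is issued) is 25 October 2003; completed 15 October 2003, before the deadline.
Step 2: the window is 18–55 days after 10 October 2003 (when the award decision is issued), so 28 October 2003 through 4 December 2003; 21 October 2003 is 7 days too early.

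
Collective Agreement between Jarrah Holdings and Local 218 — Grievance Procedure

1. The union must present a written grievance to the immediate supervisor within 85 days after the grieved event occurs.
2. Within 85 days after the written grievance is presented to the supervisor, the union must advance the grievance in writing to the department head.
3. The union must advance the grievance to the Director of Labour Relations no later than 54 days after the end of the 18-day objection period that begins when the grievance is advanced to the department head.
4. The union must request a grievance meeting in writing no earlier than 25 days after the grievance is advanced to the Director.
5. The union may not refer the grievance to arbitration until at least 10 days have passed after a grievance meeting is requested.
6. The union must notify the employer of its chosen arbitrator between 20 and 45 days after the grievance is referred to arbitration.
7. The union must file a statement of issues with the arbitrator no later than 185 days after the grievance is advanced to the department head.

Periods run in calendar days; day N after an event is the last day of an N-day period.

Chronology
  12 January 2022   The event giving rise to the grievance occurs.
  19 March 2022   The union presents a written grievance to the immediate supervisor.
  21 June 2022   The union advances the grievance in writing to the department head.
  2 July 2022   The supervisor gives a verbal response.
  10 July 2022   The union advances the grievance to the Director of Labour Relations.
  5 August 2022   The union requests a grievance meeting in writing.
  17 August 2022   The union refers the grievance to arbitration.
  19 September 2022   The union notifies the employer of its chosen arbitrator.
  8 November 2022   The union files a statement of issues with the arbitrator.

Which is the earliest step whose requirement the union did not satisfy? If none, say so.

(1) due by 12 January 2022 + 85 days = 7 April 2022; done 19 March 2022 — timely.
(2) due by 19 March 2022 + 85 days = 12 June 2022; not done until 21 June 2022, 9 days after the deadline.
The procedure was therefore not followed at step 2.

Step 2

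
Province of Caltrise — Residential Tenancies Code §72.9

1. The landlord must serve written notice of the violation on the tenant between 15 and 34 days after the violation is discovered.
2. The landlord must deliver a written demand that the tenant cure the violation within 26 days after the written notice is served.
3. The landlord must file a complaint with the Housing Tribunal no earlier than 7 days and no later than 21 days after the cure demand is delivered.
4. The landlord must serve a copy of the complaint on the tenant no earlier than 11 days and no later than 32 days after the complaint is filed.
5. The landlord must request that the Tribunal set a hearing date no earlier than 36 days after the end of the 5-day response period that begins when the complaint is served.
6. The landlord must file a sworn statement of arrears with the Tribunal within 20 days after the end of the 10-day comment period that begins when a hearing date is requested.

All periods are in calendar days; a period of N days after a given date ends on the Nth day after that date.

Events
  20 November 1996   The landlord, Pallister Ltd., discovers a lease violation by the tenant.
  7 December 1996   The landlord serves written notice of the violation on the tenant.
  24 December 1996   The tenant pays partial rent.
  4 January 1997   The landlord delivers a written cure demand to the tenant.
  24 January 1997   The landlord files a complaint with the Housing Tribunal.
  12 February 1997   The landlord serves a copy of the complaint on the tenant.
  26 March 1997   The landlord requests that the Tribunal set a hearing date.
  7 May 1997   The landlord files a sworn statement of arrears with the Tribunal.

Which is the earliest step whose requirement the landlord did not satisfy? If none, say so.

Step 2

(1) the permitted window runs from 20 November 1996 + 15 = 5 December 1996 to 20 November 1996 + 34 = 24 December 1996; done 7 December 1996 — within the window.
(2) due by 7 December 1996 + 26 days = 2 January 1997; done 4 January 1997 — 2 days late.
No need to go further; step 2 was not satisfied.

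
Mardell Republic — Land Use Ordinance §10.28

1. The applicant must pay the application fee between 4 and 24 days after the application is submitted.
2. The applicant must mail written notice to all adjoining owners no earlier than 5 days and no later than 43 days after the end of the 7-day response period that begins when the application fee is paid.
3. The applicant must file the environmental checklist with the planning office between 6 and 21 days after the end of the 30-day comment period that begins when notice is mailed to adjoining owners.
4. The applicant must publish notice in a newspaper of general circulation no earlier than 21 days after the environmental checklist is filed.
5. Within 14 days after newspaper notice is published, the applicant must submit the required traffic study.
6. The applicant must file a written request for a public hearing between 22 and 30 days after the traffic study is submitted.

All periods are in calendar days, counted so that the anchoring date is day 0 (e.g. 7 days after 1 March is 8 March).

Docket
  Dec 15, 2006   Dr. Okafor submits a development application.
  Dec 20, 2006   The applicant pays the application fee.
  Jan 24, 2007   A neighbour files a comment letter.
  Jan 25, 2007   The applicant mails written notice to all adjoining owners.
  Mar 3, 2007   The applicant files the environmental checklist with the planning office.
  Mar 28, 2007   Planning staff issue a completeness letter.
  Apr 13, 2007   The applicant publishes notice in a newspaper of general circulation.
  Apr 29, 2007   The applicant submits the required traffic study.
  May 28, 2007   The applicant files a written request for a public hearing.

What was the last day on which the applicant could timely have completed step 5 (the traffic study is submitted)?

Step 5 runs from Apr 13, 2007, when newspaper notice is published. 14 days after Apr 13, 2007 is Apr 27, 2007.

Apr 27, 2007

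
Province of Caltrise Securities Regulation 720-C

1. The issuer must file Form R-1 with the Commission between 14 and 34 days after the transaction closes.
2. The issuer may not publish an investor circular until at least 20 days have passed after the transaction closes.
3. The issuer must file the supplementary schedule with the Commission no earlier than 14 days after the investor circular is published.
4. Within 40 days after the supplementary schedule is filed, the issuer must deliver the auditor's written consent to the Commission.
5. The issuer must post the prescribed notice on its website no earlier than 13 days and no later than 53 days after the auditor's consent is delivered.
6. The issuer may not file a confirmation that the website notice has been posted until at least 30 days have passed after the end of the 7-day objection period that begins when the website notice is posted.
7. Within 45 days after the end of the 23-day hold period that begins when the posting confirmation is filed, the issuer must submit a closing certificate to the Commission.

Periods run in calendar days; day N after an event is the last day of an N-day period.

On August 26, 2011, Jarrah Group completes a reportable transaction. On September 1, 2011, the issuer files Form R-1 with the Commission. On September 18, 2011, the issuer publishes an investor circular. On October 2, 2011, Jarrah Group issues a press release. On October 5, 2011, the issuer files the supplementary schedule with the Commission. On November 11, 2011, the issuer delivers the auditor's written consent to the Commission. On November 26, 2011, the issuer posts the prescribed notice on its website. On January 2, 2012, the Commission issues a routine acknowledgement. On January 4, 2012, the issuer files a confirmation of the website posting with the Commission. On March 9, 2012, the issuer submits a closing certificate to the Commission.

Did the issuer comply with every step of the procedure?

No

Step 1: the window is 14–34 days after August 26, 2011 (when the transaction closes), so September 9, 2011 through September 29, 2011; September 1, 2011 is 8 days too early.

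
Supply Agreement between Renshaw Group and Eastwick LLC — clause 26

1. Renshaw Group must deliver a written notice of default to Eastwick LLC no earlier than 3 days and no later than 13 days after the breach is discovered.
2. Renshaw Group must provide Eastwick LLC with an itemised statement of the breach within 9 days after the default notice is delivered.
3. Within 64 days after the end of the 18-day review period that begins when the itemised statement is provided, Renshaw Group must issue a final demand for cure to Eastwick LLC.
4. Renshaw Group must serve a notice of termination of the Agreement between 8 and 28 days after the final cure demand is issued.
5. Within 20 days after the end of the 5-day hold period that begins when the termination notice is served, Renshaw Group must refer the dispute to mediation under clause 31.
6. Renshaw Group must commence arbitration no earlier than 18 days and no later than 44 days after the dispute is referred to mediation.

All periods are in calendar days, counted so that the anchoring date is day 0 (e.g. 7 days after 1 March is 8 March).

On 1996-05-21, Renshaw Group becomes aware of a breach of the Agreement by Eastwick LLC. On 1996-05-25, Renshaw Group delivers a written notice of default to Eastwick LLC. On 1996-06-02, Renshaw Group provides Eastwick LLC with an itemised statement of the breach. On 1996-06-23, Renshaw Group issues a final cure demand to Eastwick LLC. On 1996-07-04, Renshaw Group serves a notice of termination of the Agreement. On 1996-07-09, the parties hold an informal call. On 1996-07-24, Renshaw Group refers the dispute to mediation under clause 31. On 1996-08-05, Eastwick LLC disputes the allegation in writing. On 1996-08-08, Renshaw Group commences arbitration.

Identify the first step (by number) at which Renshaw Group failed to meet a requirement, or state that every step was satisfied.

Step 1: the window is 3–13 days after 1996-05-21 (when the breach is discovered), so 1996-05-24 through 1996-06-03; done 1996-05-25, which is between those dates.
Step 2: 9 days after 1996-05-25 (when the default notice is delivered) is 1996-06-03; done 1996-06-02 — timely.
Step 3: 64 days after 1996-06-20 (end of the 18-day review period, which began when the itemised statement is provided on 1996-06-02) is 1996-08-23; completed 1996-06-23, before the deadline.
Step 4: the window is 8–28 days after 1996-06-23 (when the final cure demand is issued), so 1996-07-01 through 1996-07-21; done 1996-07-04, which is between those dates.
Step 5: 20 days after 1996-07-09 (end of the 5-day hold period, which began when the termination notice is served on 1996-07-04) is 1996-07-29; done 1996-07-24 — timely.
Step 6: the window is 18–44 days after 1996-07-24 (when the dispute is referred to mediation), so 1996-08-11 through 1996-09-06; 1996-08-08 is 3 days too early.

Step 6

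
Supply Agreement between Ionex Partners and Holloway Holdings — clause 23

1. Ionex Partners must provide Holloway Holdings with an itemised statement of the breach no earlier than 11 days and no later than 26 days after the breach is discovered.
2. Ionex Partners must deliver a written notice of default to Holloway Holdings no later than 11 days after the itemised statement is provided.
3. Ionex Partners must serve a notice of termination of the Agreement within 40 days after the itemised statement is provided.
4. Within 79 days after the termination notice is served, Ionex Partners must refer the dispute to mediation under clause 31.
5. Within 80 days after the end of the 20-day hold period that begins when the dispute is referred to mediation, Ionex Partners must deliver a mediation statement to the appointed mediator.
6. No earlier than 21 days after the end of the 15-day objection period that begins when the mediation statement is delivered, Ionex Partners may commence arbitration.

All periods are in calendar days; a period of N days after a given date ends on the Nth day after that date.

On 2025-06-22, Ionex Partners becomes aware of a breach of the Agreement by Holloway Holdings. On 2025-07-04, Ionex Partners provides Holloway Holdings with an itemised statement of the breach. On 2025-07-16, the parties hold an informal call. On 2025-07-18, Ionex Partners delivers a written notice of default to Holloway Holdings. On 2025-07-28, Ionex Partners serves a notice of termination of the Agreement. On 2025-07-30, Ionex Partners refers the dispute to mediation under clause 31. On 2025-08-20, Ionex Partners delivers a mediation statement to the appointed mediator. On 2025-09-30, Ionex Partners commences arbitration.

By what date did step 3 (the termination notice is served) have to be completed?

Step 3 runs from 2025-07-04, when the itemised statement is provided. 40 days after 2025-07-04 is 2025-08-13.

2025-08-13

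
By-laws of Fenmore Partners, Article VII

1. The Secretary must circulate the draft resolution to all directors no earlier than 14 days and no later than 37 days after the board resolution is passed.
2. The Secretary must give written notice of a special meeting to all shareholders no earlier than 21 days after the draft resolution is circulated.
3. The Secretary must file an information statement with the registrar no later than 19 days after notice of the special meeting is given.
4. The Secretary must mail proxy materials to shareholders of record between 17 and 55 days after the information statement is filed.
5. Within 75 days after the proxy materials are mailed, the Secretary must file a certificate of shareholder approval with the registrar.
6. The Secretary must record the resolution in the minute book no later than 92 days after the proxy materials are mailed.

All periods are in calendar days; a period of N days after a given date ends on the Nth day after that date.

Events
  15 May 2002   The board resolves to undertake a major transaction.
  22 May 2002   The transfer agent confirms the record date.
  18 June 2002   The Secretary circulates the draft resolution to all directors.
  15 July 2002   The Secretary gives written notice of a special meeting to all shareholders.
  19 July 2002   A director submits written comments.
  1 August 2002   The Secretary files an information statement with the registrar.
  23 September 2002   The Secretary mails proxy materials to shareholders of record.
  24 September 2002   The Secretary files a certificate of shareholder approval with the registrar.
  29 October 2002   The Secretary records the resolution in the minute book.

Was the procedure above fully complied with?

Yes

Step 1 — 14 and 37 days from 15 May 2002 (when the board resolution is passed) are 29 May 2002 and 21 June 2002 respectively; 18 June 2002 falls inside that range.
Step 2 — must wait 21 days from 18 June 2002 (when the draft resolution is circulated), so not before 9 July 2002; done 15 July 2002, after the minimum wait.
Step 3 — counting 19 days from 15 July 2002 (when notice of the special meeting is given) gives a deadline of 3 August 2002; done 1 August 2002 — timely.
Step 4 — 17 and 55 days from 1 August 2002 (when the information statement is filed) are 18 August 2002 and 25 September 2002 respectively; done 23 September 2002, which is between those dates.
Step 5 — counting 75 days from 23 September 2002 (when the proxy materials are mailed) gives a deadline of 7 December 2002; 24 September 2002 is within that limit.
Step 6 — counting 92 days from 23 September 2002 (when the proxy materials are mailed) gives a deadline of 24 December 2002; 29 October 2002 is within that limit.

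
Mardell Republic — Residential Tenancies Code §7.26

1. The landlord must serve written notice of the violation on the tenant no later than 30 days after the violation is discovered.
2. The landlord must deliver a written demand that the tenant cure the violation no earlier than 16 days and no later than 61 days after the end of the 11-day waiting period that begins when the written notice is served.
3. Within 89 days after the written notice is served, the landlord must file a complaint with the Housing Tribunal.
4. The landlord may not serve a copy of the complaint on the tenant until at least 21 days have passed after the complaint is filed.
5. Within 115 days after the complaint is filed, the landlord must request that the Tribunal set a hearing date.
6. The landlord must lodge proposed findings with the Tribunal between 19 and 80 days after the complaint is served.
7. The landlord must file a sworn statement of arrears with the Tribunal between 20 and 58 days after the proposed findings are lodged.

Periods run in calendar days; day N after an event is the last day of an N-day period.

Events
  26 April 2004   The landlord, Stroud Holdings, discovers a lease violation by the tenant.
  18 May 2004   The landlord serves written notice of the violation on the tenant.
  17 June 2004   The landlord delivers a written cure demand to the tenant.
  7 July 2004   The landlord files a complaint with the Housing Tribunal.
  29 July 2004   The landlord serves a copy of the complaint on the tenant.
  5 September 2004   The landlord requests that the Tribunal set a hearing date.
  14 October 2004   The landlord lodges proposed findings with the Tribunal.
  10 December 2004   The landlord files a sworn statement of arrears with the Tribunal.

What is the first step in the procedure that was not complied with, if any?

None — every step was satisfied

(1) due by 26 April 2004 + 30 days = 26 May 2004; done 18 May 2004 — timely.
(2) the permitted window runs from 29 May 2004 + 16 = 14 June 2004 to 29 May 2004 + 61 = 29 July 2004; done 17 June 2004 — within the window.
(3) due by 18 May 2004 + 89 days = 15 August 2004; done 7 July 2004 — timely.
(4) permitted from 7 July 2004 + 21 days = 28 July 2004 onward; 29 July 2004 is on or after that date.
(5) due by 7 July 2004 + 115 days = 30 October 2004; done 5 September 2004 — timely.
(6) the permitted window runs from 29 July 2004 + 19 = 17 August 2004 to 29 July 2004 + 80 = 17 October 2004; 14 October 2004 falls inside that range.
(7) the permitted window runs from 14 October 2004 + 20 = 3 November 2004 to 14 October 2004 + 58 = 11 December 2004; done 10 December 2004 — within the window.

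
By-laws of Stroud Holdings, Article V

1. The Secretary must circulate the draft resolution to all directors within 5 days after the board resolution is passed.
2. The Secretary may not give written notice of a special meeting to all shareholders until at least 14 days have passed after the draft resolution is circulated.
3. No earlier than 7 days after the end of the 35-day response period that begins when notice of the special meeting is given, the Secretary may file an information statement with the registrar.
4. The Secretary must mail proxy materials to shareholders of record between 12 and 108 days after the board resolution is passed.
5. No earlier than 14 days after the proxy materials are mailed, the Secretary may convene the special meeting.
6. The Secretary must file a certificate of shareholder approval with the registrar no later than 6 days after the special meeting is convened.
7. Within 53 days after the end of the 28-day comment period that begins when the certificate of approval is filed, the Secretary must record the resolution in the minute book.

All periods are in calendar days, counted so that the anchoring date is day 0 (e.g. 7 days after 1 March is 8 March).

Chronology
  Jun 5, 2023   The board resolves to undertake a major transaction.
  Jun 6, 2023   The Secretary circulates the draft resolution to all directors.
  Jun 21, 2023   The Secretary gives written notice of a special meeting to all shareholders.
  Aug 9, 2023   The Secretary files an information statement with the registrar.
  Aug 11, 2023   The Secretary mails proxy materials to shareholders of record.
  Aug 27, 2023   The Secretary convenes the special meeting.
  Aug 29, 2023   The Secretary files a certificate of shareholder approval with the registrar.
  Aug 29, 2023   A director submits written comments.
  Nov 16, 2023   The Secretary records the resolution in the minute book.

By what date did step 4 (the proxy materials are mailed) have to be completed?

Sep 21, 2023

Step 4 runs from Jun 5, 2023, when the board resolution is passed. The window is 12–108 days after Jun 5, 2023; it closes on Sep 21, 2023.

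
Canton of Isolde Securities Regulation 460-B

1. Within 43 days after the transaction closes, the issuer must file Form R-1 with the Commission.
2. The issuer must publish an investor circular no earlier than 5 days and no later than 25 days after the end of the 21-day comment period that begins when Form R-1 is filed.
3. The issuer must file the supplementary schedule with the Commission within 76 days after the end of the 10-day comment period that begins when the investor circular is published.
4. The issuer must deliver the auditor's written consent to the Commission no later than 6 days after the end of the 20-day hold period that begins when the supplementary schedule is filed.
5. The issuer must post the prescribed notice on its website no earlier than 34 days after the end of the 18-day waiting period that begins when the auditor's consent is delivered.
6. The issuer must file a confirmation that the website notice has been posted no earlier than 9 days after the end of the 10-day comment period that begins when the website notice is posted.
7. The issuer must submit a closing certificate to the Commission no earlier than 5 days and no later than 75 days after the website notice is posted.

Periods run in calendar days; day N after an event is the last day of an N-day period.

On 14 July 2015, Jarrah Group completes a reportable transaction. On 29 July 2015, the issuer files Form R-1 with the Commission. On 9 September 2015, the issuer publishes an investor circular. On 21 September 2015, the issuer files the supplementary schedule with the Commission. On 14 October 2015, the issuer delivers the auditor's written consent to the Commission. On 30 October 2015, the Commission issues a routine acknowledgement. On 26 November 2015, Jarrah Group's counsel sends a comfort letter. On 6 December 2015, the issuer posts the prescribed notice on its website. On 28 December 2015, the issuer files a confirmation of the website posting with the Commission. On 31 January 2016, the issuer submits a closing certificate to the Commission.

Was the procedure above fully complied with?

Step 1: 43 days after 14 July 2015 (when the transaction closes) is 26 August 2015; 29 July 2015 is within that limit.
Step 2: the window is 5–25 days after 19 August 2015 (end of the 21-day comment period, which began when Form R-1 is filed on 29 July 2015), so 24 August 2015 through 13 September 2015; done 9 September 2015 — within the window.
Step 3: 76 days after 19 September 2015 (end of the 10-day comment period, which began when the investor circular is published on 9 September 2015) is 4 December 2015; done 21 September 2015 — timely.
Step 4: 6 days after 11 October 2015 (end of the 20-day hold period, which began when the supplementary schedule is filed on 21 September 2015) is 17 October 2015; 14 October 2015 is within that limit.
Step 5: the earliest permitted date is 34 days after 1 November 2015 (end of the 18-day waiting period, which began when the auditor's consent is delivered on 14 October 2015), i.e. 5 December 2015; 6 December 2015 is on or after that date.
Step 6: the earliest permitted date is 9 days after 16 December 2015 (end of the 10-day comment period, which began when the website notice is posted on 6 December 2015), i.e. 25 December 2015; done 28 December 2015, after the minimum wait.
Step 7: the window is 5–75 days after 6 December 2015 (when the website notice is posted), so 11 December 2015 through 19 February 2016; done 31 January 2016 — within the window.

Yes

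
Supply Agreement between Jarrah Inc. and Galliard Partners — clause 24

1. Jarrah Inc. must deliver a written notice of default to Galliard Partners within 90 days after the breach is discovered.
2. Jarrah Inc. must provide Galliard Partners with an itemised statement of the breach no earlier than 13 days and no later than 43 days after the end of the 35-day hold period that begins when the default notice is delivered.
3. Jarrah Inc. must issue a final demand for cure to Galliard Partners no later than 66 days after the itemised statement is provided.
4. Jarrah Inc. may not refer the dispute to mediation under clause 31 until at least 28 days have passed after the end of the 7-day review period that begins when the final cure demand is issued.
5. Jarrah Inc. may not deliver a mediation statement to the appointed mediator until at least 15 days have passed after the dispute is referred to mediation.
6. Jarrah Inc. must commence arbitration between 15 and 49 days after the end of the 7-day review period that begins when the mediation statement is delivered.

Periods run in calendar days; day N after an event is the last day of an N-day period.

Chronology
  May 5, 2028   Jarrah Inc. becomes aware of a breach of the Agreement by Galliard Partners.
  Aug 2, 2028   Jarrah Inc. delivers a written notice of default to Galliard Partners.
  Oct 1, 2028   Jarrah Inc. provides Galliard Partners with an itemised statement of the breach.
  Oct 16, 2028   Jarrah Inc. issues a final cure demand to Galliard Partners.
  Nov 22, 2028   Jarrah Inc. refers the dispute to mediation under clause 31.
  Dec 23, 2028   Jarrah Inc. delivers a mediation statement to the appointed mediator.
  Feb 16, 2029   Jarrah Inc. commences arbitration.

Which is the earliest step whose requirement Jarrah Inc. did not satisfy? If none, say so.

None — every step was satisfied

Step 1: 90 days after May 5, 2028 (when the breach is discovered) is Aug 3, 2028; completed Aug 2, 2028, before the deadline.
Step 2: the window is 13–43 days after Sep 6, 2028 (end of the 35-day hold period, which began when the default notice is delivered on Aug 2, 2028), so Sep 19, 2028 through Oct 19, 2028; done Oct 1, 2028, which is between those dates.
Step 3: 66 days after Oct 1, 2028 (when the itemised statement is provided) is Dec 6, 2028; done Oct 16, 2028 — timely.
Step 4: the earliest permitted date is 28 days after Oct 23, 2028 (end of the 7-day review period, which began when the final cure demand is issued on Oct 16, 2028), i.e. Nov 20, 2028; done Nov 22, 2028, after the minimum wait.
Step 5: the earliest permitted date is 15 days after Nov 22, 2028 (when the dispute is referred to mediation), i.e. Dec 7, 2028; Dec 23, 2028 is on or after that date.
Step 6: the window is 15–49 days after Dec 30, 2028 (end of the 7-day review period, which began when the mediation statement is delivered on Dec 23, 2028), so Jan 14, 2029 through Feb 17, 2029; done Feb 16, 2029 — within the window.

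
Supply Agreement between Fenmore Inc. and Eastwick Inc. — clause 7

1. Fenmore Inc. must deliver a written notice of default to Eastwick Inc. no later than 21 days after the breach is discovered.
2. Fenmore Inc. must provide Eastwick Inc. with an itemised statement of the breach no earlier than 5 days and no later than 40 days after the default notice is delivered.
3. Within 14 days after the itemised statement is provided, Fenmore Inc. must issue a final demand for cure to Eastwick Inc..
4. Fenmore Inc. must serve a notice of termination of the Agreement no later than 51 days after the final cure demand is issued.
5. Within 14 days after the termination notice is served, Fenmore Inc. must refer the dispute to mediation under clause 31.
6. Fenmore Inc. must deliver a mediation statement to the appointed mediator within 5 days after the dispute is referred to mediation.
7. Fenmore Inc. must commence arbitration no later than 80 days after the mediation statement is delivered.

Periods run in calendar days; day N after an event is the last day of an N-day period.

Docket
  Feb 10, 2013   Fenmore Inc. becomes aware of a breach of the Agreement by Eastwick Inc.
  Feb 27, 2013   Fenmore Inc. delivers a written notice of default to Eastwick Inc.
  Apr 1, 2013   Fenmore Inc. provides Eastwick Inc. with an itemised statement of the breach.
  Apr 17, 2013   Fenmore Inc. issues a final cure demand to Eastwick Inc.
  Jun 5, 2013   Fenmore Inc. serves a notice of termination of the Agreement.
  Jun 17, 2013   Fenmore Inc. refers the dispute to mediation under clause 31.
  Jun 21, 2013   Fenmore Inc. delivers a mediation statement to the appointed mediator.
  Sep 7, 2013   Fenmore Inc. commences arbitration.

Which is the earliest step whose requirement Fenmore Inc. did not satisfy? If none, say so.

Step 3

Step 1: 21 days after Feb 10, 2013 (when the breach is discovered) is Mar 3, 2013; Feb 27, 2013 is within that limit.
Step 2: the window is 5–40 days after Feb 27, 2013 (when the default notice is delivered), so Mar 4, 2013 through Apr 8, 2013; done Apr 1, 2013, which is between those dates.
Step 3: 14 days after Apr 1, 2013 (when the itemised statement is provided) is Apr 15, 2013; Apr 17, 2013 misses that deadline by 2 days.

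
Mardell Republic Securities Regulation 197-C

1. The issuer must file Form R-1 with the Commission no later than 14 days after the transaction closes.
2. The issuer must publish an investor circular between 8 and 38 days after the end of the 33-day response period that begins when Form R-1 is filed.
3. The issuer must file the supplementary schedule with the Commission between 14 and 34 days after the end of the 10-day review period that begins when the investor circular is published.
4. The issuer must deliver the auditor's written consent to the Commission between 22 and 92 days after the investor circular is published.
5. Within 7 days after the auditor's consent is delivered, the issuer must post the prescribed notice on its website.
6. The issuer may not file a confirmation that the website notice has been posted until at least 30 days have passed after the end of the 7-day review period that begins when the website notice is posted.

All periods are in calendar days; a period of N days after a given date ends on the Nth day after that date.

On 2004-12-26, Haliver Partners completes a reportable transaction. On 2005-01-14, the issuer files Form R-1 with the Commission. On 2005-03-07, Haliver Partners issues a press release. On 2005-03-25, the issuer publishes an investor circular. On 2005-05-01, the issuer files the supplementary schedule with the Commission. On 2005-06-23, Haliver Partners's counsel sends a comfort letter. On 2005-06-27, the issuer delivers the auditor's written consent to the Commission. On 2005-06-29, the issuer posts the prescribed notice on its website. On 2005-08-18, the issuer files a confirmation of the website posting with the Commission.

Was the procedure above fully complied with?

No

(1) due by 2004-12-26 + 14 days = 2005-01-09; 2005-01-14 misses that deadline by 5 days.
The analysis stops there.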